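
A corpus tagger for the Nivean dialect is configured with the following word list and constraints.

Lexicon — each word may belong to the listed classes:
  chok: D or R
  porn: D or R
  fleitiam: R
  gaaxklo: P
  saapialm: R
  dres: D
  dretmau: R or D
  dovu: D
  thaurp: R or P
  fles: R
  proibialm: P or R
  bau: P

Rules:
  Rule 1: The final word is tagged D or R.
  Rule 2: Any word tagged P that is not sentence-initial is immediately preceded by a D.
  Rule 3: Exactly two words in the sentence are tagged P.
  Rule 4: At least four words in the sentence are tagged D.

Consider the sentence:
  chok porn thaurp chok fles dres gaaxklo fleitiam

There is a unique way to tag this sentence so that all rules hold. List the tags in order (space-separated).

D D P D R D P R

Candidates per position — 1:chok {D,R}; 2:porn {D,R}; 3:thaurp {R,P}; 4:chok {D,R}; 5:fles {R}; 6:dres {D}; 7:gaaxklo {P}; 8:fleitiam {R}.
If word 1 were R, no tagging could satisfy rule 4; so word 1 is D.
If word 2 were R, no tagging could satisfy rule 4; so word 2 is D.
If word 3 were R, no tagging could satisfy rule 3; so word 3 is P.
If word 4 were R, no tagging could satisfy rule 4; so word 4 is D.
The only consistent sequence is: D D P D R D P R.
Check: rule 1 ✓; rule 2 ✓; rule 3 ✓; rule 4 ✓.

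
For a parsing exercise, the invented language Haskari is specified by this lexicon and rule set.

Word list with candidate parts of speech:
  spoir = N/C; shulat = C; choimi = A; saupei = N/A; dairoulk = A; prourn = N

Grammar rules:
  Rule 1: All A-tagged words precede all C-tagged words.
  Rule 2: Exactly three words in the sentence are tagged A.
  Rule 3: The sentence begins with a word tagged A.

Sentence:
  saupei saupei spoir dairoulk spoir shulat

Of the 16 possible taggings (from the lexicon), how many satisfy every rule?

2

Candidates per position — 1:saupei {N,A}; 2:saupei {N,A}; 3:spoir {N,C}; 4:dairoulk {A}; 5:spoir {N,C}; 6:shulat {C}.
There are 16 candidate sequences in total.
The sequences that satisfy every rule: A A N A N C; A A N A C C.
Count = 2.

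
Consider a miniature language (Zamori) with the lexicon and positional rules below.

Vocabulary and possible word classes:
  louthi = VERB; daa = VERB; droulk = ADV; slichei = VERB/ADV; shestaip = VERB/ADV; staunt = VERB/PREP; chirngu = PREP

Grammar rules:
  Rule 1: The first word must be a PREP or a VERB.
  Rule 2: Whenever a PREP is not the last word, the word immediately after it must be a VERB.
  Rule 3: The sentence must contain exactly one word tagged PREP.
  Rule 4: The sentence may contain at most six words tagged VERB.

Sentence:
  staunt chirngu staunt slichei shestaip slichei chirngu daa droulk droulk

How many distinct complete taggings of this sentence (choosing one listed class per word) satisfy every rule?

0

Candidates per position — 1:staunt {VERB,PREP}; 2:chirngu {PREP}; 3:staunt {VERB,PREP}; 4:slichei {VERB,ADV}; 5:shestaip {VERB,ADV}; 6:slichei {VERB,ADV}; 7:chirngu {PREP}; 8:daa {VERB}; 9:droulk {ADV}; 10:droulk {ADV}.
There are 32 candidate sequences in total.
Rule 3 cannot be satisfied by any choice of tags from the lexicon.
So there is no consistent tagging.
Count = 0.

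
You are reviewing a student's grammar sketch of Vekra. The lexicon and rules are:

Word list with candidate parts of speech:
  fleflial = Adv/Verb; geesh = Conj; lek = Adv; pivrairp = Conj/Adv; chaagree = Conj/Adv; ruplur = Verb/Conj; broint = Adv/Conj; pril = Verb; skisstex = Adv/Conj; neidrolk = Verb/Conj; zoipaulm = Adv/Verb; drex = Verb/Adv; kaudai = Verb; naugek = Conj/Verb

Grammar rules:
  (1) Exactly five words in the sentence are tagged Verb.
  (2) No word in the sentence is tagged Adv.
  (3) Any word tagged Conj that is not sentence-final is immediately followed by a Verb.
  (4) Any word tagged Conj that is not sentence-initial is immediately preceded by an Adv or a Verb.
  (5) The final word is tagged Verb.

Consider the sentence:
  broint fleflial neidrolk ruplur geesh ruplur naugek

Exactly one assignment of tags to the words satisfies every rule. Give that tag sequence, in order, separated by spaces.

Candidates per position — 1:broint {Adv,Conj}; 2:fleflial {Adv,Verb}; 3:neidrolk {Verb,Conj}; 4:ruplur {Verb,Conj}; 5:geesh {Conj}; 6:ruplur {Verb,Conj}; 7:naugek {Conj,Verb}.
Position 1: tagging it Adv would leave rule 2 unsatisfiable, so it must be Conj.
Position 2: tagging it Adv would leave rule 1 unsatisfiable, so it must be Verb.
Position 3: tagging it Conj would leave rule 1 unsatisfiable, so it must be Verb.
Position 4: tagging it Conj would leave rule 1 unsatisfiable, so it must be Verb.
Position 6: tagging it Conj would leave rule 1 unsatisfiable, so it must be Verb.
Position 7: tagging it Conj would leave rule 1 unsatisfiable, so it must be Verb.
The only consistent sequence is: Conj Verb Verb Verb Conj Verb Verb.
Rule-by-rule: rule 1 ✓; rule 2 ✓; rule 3 ✓; rule 4 ✓; rule 5 ✓.

Conj Verb Verb Verb Conj Verb Verb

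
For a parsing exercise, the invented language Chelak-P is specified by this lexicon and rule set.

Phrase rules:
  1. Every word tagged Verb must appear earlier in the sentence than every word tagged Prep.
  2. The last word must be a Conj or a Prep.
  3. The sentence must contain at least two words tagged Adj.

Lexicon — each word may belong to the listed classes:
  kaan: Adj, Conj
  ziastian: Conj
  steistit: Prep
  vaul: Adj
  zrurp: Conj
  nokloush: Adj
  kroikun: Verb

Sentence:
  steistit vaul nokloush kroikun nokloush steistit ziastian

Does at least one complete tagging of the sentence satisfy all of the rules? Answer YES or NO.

Candidates per position — 1:steistit {Prep}; 2:vaul {Adj}; 3:nokloush {Adj}; 4:kroikun {Verb}; 5:nokloush {Adj}; 6:steistit {Prep}; 7:ziastian {Conj}.
Rule 1 cannot be satisfied by any choice of tags from the lexicon.
So there is no consistent tagging.

NO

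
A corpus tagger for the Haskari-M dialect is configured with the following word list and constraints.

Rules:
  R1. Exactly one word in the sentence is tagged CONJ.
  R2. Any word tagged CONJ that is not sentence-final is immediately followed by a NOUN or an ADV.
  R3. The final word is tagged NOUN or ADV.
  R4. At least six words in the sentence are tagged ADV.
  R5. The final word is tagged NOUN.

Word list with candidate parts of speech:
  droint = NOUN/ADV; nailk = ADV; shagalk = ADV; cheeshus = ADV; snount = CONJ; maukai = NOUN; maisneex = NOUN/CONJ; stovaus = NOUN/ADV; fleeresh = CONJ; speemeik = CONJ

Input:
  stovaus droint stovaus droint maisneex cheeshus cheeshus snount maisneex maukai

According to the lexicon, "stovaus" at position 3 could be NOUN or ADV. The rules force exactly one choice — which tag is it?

ADV

Candidates per position — 1:stovaus {NOUN,ADV}; 2:droint {NOUN,ADV}; 3:stovaus {NOUN,ADV}; 4:droint {NOUN,ADV}; 5:maisneex {NOUN,CONJ}; 6:cheeshus {ADV}; 7:cheeshus {ADV}; 8:snount {CONJ}; 9:maisneex {NOUN,CONJ}; 10:maukai {NOUN}.
Position 1: NOUN is ruled out by rule 4; that leaves ADV.
Position 2: NOUN is ruled out by rule 4; that leaves ADV.
Position 3: NOUN is ruled out by rule 4; that leaves ADV.
Position 4: NOUN is ruled out by rule 4; that leaves ADV.
Position 5: CONJ is ruled out by rule 1; that leaves NOUN.
Position 9: CONJ is ruled out by rule 1; that leaves NOUN.
The unique satisfying tagging is: ADV ADV ADV ADV NOUN ADV ADV CONJ NOUN NOUN.
Rule-by-rule: rule 1 satisfied; rule 2 satisfied; rule 3 satisfied; rule 4 satisfied; rule 5 satisfied.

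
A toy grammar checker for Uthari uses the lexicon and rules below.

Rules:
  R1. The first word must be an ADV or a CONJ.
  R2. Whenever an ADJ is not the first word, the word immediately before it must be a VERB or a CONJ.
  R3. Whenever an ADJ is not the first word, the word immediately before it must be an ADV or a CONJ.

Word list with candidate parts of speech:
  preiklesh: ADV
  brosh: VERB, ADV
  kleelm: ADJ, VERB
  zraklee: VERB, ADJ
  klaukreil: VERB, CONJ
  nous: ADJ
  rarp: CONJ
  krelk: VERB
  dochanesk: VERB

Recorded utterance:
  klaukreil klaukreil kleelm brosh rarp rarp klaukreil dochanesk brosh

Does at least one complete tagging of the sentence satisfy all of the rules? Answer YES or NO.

YES

Candidates per position — 1:klaukreil {VERB,CONJ}; 2:klaukreil {VERB,CONJ}; 3:kleelm {ADJ,VERB}; 4:brosh {VERB,ADV}; 5:rarp {CONJ}; 6:rarp {CONJ}; 7:klaukreil {VERB,CONJ}; 8:dochanesk {VERB}; 9:brosh {VERB,ADV}.
One satisfying assignment: CONJ CONJ ADJ ADV CONJ CONJ VERB VERB VERB.
Check: rule 1 satisfied; rule 2 satisfied; rule 3 satisfied.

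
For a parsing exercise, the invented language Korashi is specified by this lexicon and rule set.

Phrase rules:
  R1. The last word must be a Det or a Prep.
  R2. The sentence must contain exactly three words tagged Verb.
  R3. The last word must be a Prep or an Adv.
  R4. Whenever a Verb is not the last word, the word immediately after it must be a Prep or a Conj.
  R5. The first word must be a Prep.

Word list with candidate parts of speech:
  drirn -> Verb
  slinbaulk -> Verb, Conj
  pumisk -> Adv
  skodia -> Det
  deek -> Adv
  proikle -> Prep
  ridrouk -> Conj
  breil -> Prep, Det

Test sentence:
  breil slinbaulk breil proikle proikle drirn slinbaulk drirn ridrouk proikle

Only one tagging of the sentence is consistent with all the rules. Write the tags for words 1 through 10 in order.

Candidates per position — 1:breil {Prep,Det}; 2:slinbaulk {Verb,Conj}; 3:breil {Prep,Det}; 4:proikle {Prep}; 5:proikle {Prep}; 6:drirn {Verb}; 7:slinbaulk {Verb,Conj}; 8:drirn {Verb}; 9:ridrouk {Conj}; 10:proikle {Prep}.
Word 1 cannot be Det — rule 5 would then fail for every completion. It is Prep.
Word 7 cannot be Verb — rule 4 would then fail for every completion. It is Conj.
Word 2 cannot be Conj — rule 2 would then fail for every completion. It is Verb.
Word 3 cannot be Det — rule 4 would then fail for every completion. It is Prep.
The only consistent sequence is: Prep Verb Prep Prep Prep Verb Conj Verb Conj Prep.
Rule-by-rule: rule 1 holds; rule 2 holds; rule 3 holds; rule 4 holds; rule 5 holds.

Prep Verb Prep Prep Prep Verb Conj Verb Conj Prep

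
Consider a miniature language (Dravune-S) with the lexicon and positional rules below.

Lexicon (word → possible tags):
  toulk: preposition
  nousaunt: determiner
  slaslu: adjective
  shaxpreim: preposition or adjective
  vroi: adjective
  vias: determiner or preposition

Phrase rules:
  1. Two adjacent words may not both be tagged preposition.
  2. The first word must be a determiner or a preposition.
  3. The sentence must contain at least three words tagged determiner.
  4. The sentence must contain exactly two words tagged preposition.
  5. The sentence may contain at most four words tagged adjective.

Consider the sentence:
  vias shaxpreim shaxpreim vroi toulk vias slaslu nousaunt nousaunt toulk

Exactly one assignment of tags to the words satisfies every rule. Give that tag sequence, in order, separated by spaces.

determiner adjective adjective adjective preposition determiner adjective determiner determiner preposition

Candidates per position — 1:vias {determiner,preposition}; 2:shaxpreim {preposition,adjective}; 3:shaxpreim {preposition,adjective}; 4:vroi {adjective}; 5:toulk {preposition}; 6:vias {determiner,preposition}; 7:slaslu {adjective}; 8:nousaunt {determiner}; 9:nousaunt {determiner}; 10:toulk {preposition}.
If word 1 were preposition, no tagging could satisfy rule 4; so word 1 is determiner.
If word 2 were preposition, no tagging could satisfy rule 4; so word 2 is adjective.
If word 3 were preposition, no tagging could satisfy rule 4; so word 3 is adjective.
If word 6 were preposition, no tagging could satisfy rule 1; so word 6 is determiner.
That leaves exactly one tagging: determiner adjective adjective adjective preposition determiner adjective determiner determiner preposition.
Rule-by-rule: rule 1 satisfied; rule 2 satisfied; rule 3 satisfied; rule 4 satisfied; rule 5 satisfied.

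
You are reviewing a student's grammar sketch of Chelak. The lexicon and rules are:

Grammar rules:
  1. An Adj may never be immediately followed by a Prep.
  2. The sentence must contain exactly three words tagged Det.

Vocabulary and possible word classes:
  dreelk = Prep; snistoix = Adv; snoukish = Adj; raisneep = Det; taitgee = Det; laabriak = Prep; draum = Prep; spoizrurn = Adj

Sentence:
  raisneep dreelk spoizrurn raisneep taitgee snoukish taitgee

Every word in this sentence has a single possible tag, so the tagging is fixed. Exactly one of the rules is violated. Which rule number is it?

2

Fixed tagging: Det Prep Adj Det Det Adj Det.
Rule check: R1 pass, R2 fail.
Only rule 2 fails.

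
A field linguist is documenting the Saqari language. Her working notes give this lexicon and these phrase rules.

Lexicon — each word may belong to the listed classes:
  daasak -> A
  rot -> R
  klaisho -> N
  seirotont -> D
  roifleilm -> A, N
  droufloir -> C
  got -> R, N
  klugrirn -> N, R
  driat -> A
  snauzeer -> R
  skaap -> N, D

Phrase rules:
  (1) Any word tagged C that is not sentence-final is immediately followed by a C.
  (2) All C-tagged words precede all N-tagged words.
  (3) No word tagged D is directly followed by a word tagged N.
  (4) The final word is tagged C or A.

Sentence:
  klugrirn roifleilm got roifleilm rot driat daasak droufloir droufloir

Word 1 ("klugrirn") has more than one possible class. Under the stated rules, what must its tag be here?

Candidates per position — 1:klugrirn {N,R}; 2:roifleilm {A,N}; 3:got {R,N}; 4:roifleilm {A,N}; 5:rot {R}; 6:driat {A}; 7:daasak {A}; 8:droufloir {C}; 9:droufloir {C}.
Position 1: tagging it N would leave rule 2 unsatisfiable, so it must be R.
Position 2: tagging it N would leave rule 2 unsatisfiable, so it must be A.
Position 3: tagging it N would leave rule 2 unsatisfiable, so it must be R.
Position 4: tagging it N would leave rule 2 unsatisfiable, so it must be A.
So the tagging must be: R A R A R A A C C.
Checking: rule 1 ✓; rule 2 ✓; rule 3 ✓; rule 4 ✓.

R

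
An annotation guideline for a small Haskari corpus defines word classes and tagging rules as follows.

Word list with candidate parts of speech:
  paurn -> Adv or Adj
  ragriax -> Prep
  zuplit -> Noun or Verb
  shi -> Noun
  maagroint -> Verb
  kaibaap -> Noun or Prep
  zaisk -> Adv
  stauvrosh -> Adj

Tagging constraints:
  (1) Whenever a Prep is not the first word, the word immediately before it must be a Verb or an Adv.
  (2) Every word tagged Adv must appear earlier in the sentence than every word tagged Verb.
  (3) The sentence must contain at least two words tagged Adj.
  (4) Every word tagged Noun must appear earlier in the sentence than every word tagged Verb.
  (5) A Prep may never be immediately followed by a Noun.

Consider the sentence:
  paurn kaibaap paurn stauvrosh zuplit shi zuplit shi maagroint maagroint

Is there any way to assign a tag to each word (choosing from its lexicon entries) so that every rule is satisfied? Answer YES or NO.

Candidates per position — 1:paurn {Adv,Adj}; 2:kaibaap {Noun,Prep}; 3:paurn {Adv,Adj}; 4:stauvrosh {Adj}; 5:zuplit {Noun,Verb}; 6:shi {Noun}; 7:zuplit {Noun,Verb}; 8:shi {Noun}; 9:maagroint {Verb}; 10:maagroint {Verb}.
One satisfying assignment: Adv Noun Adj Adj Noun Noun Noun Noun Verb Verb.
Verifying each rule — rule 1 ok; rule 2 ok; rule 3 ok; rule 4 ok; rule 5 ok.

YES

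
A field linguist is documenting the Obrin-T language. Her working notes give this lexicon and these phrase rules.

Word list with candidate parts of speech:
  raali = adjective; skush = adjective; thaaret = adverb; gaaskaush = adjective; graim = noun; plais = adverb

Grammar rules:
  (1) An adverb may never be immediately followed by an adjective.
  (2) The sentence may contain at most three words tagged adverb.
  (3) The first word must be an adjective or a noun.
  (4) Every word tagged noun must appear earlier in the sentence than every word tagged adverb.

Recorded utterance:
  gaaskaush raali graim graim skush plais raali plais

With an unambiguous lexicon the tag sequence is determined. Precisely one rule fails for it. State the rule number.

Fixed tagging: adjective adjective noun noun adjective adverb adjective adverb.
Rule check: R1 fails, R2 ok, R3 ok, R4 ok.
Only rule 1 fails.

1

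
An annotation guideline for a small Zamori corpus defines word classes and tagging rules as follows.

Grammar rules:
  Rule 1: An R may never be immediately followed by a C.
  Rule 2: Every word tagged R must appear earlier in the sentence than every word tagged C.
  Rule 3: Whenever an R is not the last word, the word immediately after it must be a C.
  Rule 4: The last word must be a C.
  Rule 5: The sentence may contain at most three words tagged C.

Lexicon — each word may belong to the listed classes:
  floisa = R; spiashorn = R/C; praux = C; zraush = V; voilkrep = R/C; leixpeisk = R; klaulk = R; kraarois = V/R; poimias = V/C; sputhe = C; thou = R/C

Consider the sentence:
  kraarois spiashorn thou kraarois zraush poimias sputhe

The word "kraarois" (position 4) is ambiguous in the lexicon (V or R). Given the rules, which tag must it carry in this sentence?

V

Candidates per position — 1:kraarois {V,R}; 2:spiashorn {R,C}; 3:thou {R,C}; 4:kraarois {V,R}; 5:zraush {V}; 6:poimias {V,C}; 7:sputhe {C}.
If word 3 were R, no tagging could satisfy rule 3; so word 3 is C.
If word 4 were R, no tagging could satisfy rule 2; so word 4 is V.
If word 1 were R, no tagging could satisfy rule 1; so word 1 is V.
If word 2 were R, no tagging could satisfy rule 1; so word 2 is C.
If word 6 were C, no tagging could satisfy rule 5; so word 6 is V.
So the tagging must be: V C C V V V C.
Check: rule 1 satisfied; rule 2 satisfied; rule 3 satisfied; rule 4 satisfied; rule 5 satisfied.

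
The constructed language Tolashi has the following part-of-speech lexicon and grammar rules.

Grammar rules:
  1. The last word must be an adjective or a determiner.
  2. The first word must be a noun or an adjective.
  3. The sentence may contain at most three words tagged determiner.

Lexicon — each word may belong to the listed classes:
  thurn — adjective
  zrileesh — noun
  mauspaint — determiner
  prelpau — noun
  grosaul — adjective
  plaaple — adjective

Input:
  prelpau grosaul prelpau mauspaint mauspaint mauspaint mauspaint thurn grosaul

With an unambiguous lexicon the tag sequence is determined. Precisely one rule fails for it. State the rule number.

3

Fixed tagging: noun adjective noun determiner determiner determiner determiner adjective adjective.
Checking each rule: R1 ok, R2 ok, R3 fails.
Only rule 3 fails.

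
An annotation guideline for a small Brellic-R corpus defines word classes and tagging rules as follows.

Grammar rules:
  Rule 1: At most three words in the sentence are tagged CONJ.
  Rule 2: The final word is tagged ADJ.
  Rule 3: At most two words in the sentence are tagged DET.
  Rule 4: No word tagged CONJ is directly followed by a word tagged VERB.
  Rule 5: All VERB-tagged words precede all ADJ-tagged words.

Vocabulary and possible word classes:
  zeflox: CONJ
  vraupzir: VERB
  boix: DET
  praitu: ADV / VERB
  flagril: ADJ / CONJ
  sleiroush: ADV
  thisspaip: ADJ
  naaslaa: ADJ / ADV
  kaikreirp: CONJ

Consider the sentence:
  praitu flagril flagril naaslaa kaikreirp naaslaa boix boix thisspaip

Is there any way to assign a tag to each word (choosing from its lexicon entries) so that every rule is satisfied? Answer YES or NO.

YES

Candidates per position — 1:praitu {ADV,VERB}; 2:flagril {ADJ,CONJ}; 3:flagril {ADJ,CONJ}; 4:naaslaa {ADJ,ADV}; 5:kaikreirp {CONJ}; 6:naaslaa {ADJ,ADV}; 7:boix {DET}; 8:boix {DET}; 9:thisspaip {ADJ}.
One satisfying assignment: VERB CONJ CONJ ADJ CONJ ADJ DET DET ADJ.
Check: rule 1 ✓; rule 2 ✓; rule 3 ✓; rule 4 ✓; rule 5 ✓.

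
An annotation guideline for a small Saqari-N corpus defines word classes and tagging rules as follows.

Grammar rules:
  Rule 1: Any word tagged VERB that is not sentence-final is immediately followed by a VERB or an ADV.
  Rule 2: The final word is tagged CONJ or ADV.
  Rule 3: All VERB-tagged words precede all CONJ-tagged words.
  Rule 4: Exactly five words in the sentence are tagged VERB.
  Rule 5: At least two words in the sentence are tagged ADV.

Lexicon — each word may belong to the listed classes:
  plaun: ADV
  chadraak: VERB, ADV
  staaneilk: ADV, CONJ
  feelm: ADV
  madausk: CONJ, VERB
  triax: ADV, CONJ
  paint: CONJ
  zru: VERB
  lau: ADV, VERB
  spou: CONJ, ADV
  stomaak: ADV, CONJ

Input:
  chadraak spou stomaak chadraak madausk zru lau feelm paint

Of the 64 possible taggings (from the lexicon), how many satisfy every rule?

1

Candidates per position — 1:chadraak {VERB,ADV}; 2:spou {CONJ,ADV}; 3:stomaak {ADV,CONJ}; 4:chadraak {VERB,ADV}; 5:madausk {CONJ,VERB}; 6:zru {VERB}; 7:lau {ADV,VERB}; 8:feelm {ADV}; 9:paint {CONJ}.
There are 64 candidate sequences in total.
The sequences that satisfy every rule: VERB ADV ADV VERB VERB VERB VERB ADV CONJ.
Count = 1.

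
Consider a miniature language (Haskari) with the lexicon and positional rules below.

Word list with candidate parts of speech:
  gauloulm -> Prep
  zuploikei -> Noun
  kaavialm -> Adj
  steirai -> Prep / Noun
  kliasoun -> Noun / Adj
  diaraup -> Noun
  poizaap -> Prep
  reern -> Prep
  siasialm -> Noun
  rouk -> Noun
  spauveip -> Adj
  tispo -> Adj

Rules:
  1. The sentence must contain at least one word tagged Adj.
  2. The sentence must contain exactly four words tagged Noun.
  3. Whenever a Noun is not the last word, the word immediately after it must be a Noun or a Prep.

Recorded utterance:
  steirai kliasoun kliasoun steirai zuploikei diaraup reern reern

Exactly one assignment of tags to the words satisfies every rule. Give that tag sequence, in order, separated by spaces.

Prep Adj Noun Noun Noun Noun Prep Prep

Candidates per position — 1:steirai {Prep,Noun}; 2:kliasoun {Noun,Adj}; 3:kliasoun {Noun,Adj}; 4:steirai {Prep,Noun}; 5:zuploikei {Noun}; 6:diaraup {Noun}; 7:reern {Prep}; 8:reern {Prep}.
The remaining ambiguous positions (1, 2, 3, 4) are resolved jointly — only one combination satisfies every rule.
The only consistent sequence is: Prep Adj Noun Noun Noun Noun Prep Prep.
Checking: rule 1 satisfied; rule 2 satisfied; rule 3 satisfied.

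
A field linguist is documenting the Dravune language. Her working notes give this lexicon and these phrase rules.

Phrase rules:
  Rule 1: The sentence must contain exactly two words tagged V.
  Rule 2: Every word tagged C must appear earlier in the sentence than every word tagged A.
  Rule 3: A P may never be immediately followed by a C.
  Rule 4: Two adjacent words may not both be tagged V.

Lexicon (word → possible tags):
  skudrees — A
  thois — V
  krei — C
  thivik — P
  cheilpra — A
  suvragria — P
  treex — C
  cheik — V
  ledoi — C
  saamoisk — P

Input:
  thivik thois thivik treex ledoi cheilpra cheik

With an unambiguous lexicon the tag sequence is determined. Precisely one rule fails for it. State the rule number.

Fixed tagging: P V P C C A V.
Rule check: R1 pass, R2 pass, R3 fail, R4 pass.
Only rule 3 fails.

3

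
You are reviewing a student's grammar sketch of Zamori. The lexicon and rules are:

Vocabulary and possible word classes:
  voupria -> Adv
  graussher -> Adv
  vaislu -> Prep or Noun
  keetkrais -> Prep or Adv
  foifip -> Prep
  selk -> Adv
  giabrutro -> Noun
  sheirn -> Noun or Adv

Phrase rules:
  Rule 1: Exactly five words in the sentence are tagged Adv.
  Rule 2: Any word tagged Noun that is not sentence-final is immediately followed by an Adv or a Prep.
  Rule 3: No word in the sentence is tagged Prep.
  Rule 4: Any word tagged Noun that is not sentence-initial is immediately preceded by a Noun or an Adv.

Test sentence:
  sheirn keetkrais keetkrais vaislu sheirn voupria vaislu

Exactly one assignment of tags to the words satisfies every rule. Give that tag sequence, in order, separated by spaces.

Candidates per position — 1:sheirn {Noun,Adv}; 2:keetkrais {Prep,Adv}; 3:keetkrais {Prep,Adv}; 4:vaislu {Prep,Noun}; 5:sheirn {Noun,Adv}; 6:voupria {Adv}; 7:vaislu {Prep,Noun}.
Word 1 cannot be Noun — rule 1 would then fail for every completion. It is Adv.
Word 2 cannot be Prep — rule 1 would then fail for every completion. It is Adv.
Word 3 cannot be Prep — rule 1 would then fail for every completion. It is Adv.
Word 4 cannot be Prep — rule 3 would then fail for every completion. It is Noun.
Word 5 cannot be Noun — rule 1 would then fail for every completion. It is Adv.
Word 7 cannot be Prep — rule 3 would then fail for every completion. It is Noun.
That leaves exactly one tagging: Adv Adv Adv Noun Adv Adv Noun.
Rule-by-rule: rule 1 ok; rule 2 ok; rule 3 ok; rule 4 ok.

Adv Adv Adv Noun Adv Adv Noun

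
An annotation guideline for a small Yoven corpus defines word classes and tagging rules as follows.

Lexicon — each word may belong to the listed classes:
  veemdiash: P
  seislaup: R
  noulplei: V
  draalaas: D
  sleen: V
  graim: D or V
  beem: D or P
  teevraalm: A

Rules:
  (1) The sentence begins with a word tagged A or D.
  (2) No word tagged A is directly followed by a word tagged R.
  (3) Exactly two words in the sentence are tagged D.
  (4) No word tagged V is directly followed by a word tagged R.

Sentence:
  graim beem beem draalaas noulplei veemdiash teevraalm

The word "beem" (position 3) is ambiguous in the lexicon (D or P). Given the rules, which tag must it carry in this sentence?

Candidates per position — 1:graim {D,V}; 2:beem {D,P}; 3:beem {D,P}; 4:draalaas {D}; 5:noulplei {V}; 6:veemdiash {P}; 7:teevraalm {A}.
Position 1: tagging it V would leave rule 1 unsatisfiable, so it must be D.
Position 2: tagging it D would leave rule 3 unsatisfiable, so it must be P.
Position 3: tagging it D would leave rule 3 unsatisfiable, so it must be P.
The unique satisfying tagging is: D P P D V P A.
Check: rule 1 satisfied; rule 2 satisfied; rule 3 satisfied; rule 4 satisfied.

P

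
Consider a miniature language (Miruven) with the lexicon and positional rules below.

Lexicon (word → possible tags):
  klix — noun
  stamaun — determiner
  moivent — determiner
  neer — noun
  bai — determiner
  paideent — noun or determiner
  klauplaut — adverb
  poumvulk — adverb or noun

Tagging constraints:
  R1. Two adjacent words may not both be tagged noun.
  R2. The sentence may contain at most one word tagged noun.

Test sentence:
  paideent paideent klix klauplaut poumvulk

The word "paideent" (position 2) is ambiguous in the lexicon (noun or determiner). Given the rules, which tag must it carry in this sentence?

Candidates per position — 1:paideent {noun,determiner}; 2:paideent {noun,determiner}; 3:klix {noun}; 4:klauplaut {adverb}; 5:poumvulk {adverb,noun}.
At position 1, choosing noun makes rule 2 impossible to satisfy; hence determiner.
At position 2, choosing noun makes rule 1 impossible to satisfy; hence determiner.
At position 5, choosing noun makes rule 2 impossible to satisfy; hence adverb.
So the tagging must be: determiner determiner noun adverb adverb.
Verifying each rule — rule 1 satisfied; rule 2 satisfied.

determiner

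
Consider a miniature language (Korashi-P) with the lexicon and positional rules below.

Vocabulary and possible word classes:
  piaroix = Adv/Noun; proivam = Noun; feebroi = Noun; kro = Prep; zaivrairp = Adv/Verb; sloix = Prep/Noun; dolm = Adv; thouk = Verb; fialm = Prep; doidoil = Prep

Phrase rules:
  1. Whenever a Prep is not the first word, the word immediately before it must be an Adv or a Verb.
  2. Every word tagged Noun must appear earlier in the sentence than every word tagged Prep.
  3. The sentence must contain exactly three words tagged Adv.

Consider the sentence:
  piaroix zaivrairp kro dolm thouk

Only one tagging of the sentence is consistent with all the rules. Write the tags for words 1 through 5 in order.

Adv Adv Prep Adv Verb

Candidates per position — 1:piaroix {Adv,Noun}; 2:zaivrairp {Adv,Verb}; 3:kro {Prep}; 4:dolm {Adv}; 5:thouk {Verb}.
If word 1 were Noun, no tagging could satisfy rule 3; so word 1 is Adv.
If word 2 were Verb, no tagging could satisfy rule 3; so word 2 is Adv.
So the tagging must be: Adv Adv Prep Adv Verb.
Rule-by-rule: rule 1 satisfied; rule 2 satisfied; rule 3 satisfied.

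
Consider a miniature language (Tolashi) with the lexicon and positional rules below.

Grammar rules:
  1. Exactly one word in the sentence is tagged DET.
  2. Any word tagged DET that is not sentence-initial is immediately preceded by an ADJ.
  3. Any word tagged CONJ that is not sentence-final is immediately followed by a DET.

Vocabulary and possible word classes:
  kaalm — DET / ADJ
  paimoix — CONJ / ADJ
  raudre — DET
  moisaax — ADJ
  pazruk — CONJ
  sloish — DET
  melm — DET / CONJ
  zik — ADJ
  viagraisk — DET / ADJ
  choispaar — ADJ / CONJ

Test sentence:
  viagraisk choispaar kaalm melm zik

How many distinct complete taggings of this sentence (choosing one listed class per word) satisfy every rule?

1

Candidates per position — 1:viagraisk {DET,ADJ}; 2:choispaar {ADJ,CONJ}; 3:kaalm {DET,ADJ}; 4:melm {DET,CONJ}; 5:zik {ADJ}.
There are 16 candidate sequences in total.
The sequences that satisfy every rule: ADJ ADJ ADJ DET ADJ.
Count = 1.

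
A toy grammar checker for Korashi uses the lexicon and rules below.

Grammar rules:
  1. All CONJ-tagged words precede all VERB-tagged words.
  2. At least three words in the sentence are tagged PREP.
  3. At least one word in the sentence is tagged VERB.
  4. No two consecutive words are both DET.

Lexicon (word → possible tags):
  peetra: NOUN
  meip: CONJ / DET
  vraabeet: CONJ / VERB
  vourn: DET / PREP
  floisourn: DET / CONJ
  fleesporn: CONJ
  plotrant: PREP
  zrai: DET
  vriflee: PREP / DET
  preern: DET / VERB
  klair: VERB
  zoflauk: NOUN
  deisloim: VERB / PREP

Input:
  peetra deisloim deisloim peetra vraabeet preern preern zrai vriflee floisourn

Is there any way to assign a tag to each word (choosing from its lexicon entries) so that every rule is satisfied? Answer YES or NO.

YES

Candidates per position — 1:peetra {NOUN}; 2:deisloim {VERB,PREP}; 3:deisloim {VERB,PREP}; 4:peetra {NOUN}; 5:vraabeet {CONJ,VERB}; 6:preern {DET,VERB}; 7:preern {DET,VERB}; 8:zrai {DET}; 9:vriflee {PREP,DET}; 10:floisourn {DET,CONJ}.
One satisfying assignment: NOUN PREP PREP NOUN VERB VERB VERB DET PREP DET.
Check: rule 1 ok; rule 2 ok; rule 3 ok; rule 4 ok.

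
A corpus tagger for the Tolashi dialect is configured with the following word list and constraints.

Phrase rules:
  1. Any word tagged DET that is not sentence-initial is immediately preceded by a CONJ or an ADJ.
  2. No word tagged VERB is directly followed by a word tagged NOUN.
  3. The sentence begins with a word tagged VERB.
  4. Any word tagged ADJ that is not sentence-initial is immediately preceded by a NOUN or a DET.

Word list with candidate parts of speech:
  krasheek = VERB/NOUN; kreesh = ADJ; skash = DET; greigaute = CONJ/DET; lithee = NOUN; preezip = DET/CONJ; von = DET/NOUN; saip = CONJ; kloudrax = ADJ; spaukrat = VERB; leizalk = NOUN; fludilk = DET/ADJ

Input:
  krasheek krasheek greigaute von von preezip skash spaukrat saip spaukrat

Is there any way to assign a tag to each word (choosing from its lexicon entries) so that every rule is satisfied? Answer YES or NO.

YES

Candidates per position — 1:krasheek {VERB,NOUN}; 2:krasheek {VERB,NOUN}; 3:greigaute {CONJ,DET}; 4:von {DET,NOUN}; 5:von {DET,NOUN}; 6:preezip {DET,CONJ}; 7:skash {DET}; 8:spaukrat {VERB}; 9:saip {CONJ}; 10:spaukrat {VERB}.
One satisfying assignment: VERB VERB CONJ DET NOUN CONJ DET VERB CONJ VERB.
Rule-by-rule: rule 1 ok; rule 2 ok; rule 3 ok; rule 4 ok.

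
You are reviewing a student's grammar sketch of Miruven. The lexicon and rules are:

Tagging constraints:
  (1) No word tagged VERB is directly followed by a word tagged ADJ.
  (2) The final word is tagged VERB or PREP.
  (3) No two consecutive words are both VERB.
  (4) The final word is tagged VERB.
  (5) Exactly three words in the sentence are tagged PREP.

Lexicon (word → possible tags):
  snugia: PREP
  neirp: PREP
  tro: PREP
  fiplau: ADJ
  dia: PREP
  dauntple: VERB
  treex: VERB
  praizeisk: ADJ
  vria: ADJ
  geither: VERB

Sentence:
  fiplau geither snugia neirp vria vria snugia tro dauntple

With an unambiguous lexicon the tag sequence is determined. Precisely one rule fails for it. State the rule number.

Fixed tagging: ADJ VERB PREP PREP ADJ ADJ PREP PREP VERB.
Applying the rules: R1 ✓, R2 ✓, R3 ✓, R4 ✓, R5 ✗.
Only rule 5 fails.

5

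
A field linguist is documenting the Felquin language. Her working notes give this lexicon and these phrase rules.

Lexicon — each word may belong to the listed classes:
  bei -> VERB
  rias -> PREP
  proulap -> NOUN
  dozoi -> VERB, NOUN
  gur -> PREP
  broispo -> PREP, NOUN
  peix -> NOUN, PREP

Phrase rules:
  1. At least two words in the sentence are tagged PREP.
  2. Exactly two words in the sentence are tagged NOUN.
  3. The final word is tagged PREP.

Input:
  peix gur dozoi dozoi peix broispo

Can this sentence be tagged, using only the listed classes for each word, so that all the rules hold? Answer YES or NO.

YES

Candidates per position — 1:peix {NOUN,PREP}; 2:gur {PREP}; 3:dozoi {VERB,NOUN}; 4:dozoi {VERB,NOUN}; 5:peix {NOUN,PREP}; 6:broispo {PREP,NOUN}.
One satisfying assignment: PREP PREP NOUN VERB NOUN PREP.
Check: rule 1 holds; rule 2 holds; rule 3 holds.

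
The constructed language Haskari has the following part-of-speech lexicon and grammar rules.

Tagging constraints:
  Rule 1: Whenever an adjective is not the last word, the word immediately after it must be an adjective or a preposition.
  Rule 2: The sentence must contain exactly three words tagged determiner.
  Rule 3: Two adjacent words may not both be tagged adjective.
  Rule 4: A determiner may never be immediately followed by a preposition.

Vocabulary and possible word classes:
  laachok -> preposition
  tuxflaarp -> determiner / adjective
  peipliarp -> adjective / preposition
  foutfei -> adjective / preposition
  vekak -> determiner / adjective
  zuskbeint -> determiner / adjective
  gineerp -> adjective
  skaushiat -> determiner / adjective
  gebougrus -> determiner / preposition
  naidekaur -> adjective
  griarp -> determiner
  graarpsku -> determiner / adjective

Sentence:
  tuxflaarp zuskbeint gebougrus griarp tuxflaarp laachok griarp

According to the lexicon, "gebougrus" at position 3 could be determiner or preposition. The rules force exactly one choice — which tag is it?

Candidates per position — 1:tuxflaarp {determiner,adjective}; 2:zuskbeint {determiner,adjective}; 3:gebougrus {determiner,preposition}; 4:griarp {determiner}; 5:tuxflaarp {determiner,adjective}; 6:laachok {preposition}; 7:griarp {determiner}.
Position 5: determiner is ruled out by rule 4; that leaves adjective.
Position 3: the remaining choice is settled jointly with positions 1, 2 — only preposition at position 3 is part of a tagging that satisfies every rule.
That leaves exactly one tagging: determiner adjective preposition determiner adjective preposition determiner.
Checking: rule 1 ok; rule 2 ok; rule 3 ok; rule 4 ok.

preposition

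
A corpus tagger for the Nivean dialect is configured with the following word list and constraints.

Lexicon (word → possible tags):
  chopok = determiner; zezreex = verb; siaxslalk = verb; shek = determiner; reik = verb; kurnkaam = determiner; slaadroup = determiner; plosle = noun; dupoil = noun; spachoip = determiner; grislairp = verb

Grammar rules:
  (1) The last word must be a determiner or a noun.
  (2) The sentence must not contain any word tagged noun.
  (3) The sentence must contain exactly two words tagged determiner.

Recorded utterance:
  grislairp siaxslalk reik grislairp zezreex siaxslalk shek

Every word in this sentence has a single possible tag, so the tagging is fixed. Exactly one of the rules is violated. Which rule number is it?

Fixed tagging: verb verb verb verb verb verb determiner.
Rule check: R1 ✓, R2 ✓, R3 ✗.
Only rule 3 fails.

3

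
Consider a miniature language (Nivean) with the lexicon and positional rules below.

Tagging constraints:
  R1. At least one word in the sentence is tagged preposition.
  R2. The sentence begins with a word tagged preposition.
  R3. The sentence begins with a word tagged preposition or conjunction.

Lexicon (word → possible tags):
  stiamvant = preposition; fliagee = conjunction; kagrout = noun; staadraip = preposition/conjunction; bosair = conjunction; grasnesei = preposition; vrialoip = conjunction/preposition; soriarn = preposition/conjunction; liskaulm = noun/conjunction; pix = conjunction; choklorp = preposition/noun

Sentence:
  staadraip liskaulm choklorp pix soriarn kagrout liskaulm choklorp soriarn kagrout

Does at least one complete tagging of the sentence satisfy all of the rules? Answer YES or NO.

Candidates per position — 1:staadraip {preposition,conjunction}; 2:liskaulm {noun,conjunction}; 3:choklorp {preposition,noun}; 4:pix {conjunction}; 5:soriarn {preposition,conjunction}; 6:kagrout {noun}; 7:liskaulm {noun,conjunction}; 8:choklorp {preposition,noun}; 9:soriarn {preposition,conjunction}; 10:kagrout {noun}.
One satisfying assignment: preposition conjunction noun conjunction preposition noun conjunction preposition conjunction noun.
Checking: rule 1 ✓; rule 2 ✓; rule 3 ✓.

YES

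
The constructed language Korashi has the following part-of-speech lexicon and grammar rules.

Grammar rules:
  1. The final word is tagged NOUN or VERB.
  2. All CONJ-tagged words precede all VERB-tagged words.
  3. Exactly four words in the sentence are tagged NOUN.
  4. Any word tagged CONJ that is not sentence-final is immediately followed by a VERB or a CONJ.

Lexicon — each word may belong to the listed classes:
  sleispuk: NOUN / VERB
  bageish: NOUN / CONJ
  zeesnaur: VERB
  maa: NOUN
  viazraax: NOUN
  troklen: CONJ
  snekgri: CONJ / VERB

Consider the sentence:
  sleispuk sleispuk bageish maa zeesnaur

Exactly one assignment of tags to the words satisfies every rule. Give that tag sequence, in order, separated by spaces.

NOUN NOUN NOUN NOUN VERB

Candidates per position — 1:sleispuk {NOUN,VERB}; 2:sleispuk {NOUN,VERB}; 3:bageish {NOUN,CONJ}; 4:maa {NOUN}; 5:zeesnaur {VERB}.
Position 1: VERB is ruled out by rule 3; that leaves NOUN.
Position 2: VERB is ruled out by rule 3; that leaves NOUN.
Position 3: CONJ is ruled out by rule 3; that leaves NOUN.
The unique satisfying tagging is: NOUN NOUN NOUN NOUN VERB.
Rule-by-rule: rule 1 ✓; rule 2 ✓; rule 3 ✓; rule 4 ✓.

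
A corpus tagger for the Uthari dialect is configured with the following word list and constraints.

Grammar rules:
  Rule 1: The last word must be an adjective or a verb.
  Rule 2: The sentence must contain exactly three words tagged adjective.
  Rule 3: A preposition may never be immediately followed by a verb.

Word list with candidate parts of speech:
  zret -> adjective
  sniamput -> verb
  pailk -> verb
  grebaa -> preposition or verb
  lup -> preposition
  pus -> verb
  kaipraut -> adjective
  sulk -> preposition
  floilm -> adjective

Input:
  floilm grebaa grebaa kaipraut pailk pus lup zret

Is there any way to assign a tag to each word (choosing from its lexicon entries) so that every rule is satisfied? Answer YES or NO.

YES

Candidates per position — 1:floilm {adjective}; 2:grebaa {preposition,verb}; 3:grebaa {preposition,verb}; 4:kaipraut {adjective}; 5:pailk {verb}; 6:pus {verb}; 7:lup {preposition}; 8:zret {adjective}.
One satisfying assignment: adjective verb verb adjective verb verb preposition adjective.
Rule-by-rule: rule 1 holds; rule 2 holds; rule 3 holds.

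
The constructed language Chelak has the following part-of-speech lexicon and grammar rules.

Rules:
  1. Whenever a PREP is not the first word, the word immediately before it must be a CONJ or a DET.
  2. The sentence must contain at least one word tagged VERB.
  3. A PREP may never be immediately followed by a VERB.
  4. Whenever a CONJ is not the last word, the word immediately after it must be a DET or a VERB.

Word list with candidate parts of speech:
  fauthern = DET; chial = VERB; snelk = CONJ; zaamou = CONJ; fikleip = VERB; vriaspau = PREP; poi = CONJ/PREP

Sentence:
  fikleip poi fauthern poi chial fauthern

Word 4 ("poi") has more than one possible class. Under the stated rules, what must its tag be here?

CONJ

Candidates per position — 1:fikleip {VERB}; 2:poi {CONJ,PREP}; 3:fauthern {DET}; 4:poi {CONJ,PREP}; 5:chial {VERB}; 6:fauthern {DET}.
If word 2 were PREP, no tagging could satisfy rule 1; so word 2 is CONJ.
If word 4 were PREP, no tagging could satisfy rule 3; so word 4 is CONJ.
The only consistent sequence is: VERB CONJ DET CONJ VERB DET.
Checking: rule 1 ok; rule 2 ok; rule 3 ok; rule 4 ok.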